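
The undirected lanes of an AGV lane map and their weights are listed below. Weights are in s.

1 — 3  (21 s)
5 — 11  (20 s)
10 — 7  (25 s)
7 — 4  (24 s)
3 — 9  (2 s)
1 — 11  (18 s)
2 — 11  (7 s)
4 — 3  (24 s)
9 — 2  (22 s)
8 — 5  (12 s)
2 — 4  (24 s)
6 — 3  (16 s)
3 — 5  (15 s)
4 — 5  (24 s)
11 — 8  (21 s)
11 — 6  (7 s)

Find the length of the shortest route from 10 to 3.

Shortest distances from 10:
10: 0
7: 25  (via 10)
4: 49  (via 7)
2: 73  (via 4)
3: 73  (via 4)
Shortest route: 10 → 7 → 4 → 3 = 73 s.

73 s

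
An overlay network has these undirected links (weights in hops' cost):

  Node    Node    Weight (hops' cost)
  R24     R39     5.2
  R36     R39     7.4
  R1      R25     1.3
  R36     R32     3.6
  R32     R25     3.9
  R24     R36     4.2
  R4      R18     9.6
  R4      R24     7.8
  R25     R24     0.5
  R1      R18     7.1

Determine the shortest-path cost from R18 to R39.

Shortest distances from R18:
R18: 0
R1: 7.1  (via R18)
R25: 8.4  (via R1)
R24: 8.9  (via R25)
R4: 9.6  (via R18)
R32: 12.3  (via R25)
R36: 13.1  (via R24)
R39: 14.1  (via R24)
Shortest route: R18 → R1 → R25 → R24 → R39 = 14.1 hops' cost.

14.1 hops' cost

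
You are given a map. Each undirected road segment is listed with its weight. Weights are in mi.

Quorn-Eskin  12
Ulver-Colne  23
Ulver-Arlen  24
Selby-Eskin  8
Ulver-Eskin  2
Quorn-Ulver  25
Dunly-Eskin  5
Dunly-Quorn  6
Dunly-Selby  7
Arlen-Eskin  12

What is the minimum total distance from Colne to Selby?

Running Dijkstra from Colne:
Colne: 0
Ulver: 23  (via Colne)
Eskin: 25  (via Ulver)
Dunly: 30  (via Eskin)
Selby: 33  (via Eskin)
Shortest route: Colne → Ulver → Eskin → Selby = 33 mi.

33 mi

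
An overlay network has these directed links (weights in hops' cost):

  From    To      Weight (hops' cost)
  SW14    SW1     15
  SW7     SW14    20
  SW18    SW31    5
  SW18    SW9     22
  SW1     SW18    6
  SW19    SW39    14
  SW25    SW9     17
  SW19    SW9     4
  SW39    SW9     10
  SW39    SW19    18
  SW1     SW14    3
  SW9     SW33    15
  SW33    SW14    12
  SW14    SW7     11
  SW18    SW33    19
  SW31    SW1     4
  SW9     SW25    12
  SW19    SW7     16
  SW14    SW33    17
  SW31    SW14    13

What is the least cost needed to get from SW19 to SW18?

Running Dijkstra from SW19:
SW19: 0
SW9: 4  (via SW19)
SW39: 14  (via SW19)
SW7: 16  (via SW19)
SW25: 16  (via SW9)
SW33: 19  (via SW9)
SW14: 31  (via SW33)
SW1: 46  (via SW14)
SW18: 52  (via SW1)
Shortest route: SW19–SW9–SW33–SW14–SW1–SW18 = 52 hops' cost.

52 hops' cost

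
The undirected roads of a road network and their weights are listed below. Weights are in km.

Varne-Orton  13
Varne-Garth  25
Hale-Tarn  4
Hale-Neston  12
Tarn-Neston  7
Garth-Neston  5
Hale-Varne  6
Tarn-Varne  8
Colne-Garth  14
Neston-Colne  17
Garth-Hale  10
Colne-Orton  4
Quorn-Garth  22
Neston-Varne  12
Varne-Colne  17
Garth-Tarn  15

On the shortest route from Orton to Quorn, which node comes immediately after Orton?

Candidate routes:
Orton → Colne → Garth → Quorn: 4+14+22 = 40
Orton → Varne → Hale → Garth → Quorn: 13+6+10+22 = 51
Orton → Colne → Neston → Garth → Quorn: 4+17+5+22 = 48
Orton → Varne → Neston → Garth → Quorn: 13+12+5+22 = 52
The minimum is 40 km via Orton → Colne → Garth → Quorn.
So from Orton the first move is to Colne.

Colne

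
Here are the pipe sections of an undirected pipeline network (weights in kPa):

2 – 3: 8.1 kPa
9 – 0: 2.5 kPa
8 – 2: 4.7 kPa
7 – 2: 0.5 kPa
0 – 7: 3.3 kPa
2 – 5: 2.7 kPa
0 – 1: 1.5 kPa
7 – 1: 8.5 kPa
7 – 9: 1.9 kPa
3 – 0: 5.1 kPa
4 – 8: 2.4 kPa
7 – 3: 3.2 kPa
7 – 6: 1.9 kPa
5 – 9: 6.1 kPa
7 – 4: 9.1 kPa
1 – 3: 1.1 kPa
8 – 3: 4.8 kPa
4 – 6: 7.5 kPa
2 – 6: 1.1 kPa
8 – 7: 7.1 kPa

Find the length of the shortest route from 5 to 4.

Shortest distances from 5:
5: 0
2: 2.7  (via 5)
7: 3.2  (via 2)
6: 3.8  (via 2)
9: 5.1  (via 7)
3: 6.4  (via 7)
0: 6.5  (via 7)
8: 7.4  (via 2)
1: 7.5  (via 3)
4: 9.8  (via 8)
Shortest route: 5–2–8–4 = 9.8 kPa.

9.8 kPa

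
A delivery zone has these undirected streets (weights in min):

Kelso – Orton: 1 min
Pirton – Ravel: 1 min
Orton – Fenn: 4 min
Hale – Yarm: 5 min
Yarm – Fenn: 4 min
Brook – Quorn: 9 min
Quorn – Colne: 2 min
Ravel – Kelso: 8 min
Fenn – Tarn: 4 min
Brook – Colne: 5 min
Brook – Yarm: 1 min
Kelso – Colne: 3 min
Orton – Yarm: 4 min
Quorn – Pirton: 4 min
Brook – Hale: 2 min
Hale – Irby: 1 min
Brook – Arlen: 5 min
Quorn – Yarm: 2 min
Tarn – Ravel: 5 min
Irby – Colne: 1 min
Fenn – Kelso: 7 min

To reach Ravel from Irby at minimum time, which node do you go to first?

Colne

Enumerating some paths:
Irby → Colne → Kelso → Ravel: 1+3+8 = 12
Irby → Hale → Yarm → Quorn → Pirton → Ravel: 1+5+2+4+1 = 13
Irby → Colne → Quorn → Pirton → Ravel: 1+2+4+1 = 8
Irby → Hale → Brook → Yarm → Quorn → Pirton → Ravel: 1+2+1+2+4+1 = 11
Cheapest is Irby → Colne → Quorn → Pirton → Ravel at 8 min.
So from Irby the first move is to Colne.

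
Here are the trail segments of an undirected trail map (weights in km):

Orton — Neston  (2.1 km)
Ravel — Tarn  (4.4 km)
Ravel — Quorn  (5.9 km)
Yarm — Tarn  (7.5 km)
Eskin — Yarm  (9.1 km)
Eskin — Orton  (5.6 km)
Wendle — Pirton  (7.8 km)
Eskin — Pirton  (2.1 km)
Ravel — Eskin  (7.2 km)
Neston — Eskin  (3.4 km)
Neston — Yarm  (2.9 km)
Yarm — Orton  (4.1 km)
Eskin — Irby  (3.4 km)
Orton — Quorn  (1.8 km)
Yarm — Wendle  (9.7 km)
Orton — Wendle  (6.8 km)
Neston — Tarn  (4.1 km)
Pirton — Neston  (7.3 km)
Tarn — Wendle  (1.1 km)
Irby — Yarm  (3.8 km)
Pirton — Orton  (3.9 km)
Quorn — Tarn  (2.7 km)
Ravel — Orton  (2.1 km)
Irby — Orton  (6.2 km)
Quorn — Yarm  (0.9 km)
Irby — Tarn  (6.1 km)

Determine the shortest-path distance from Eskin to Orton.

5.5 km

Compare a few routes:
Eskin - Orton: 5.6 = 5.6
Eskin - Neston - Orton: 3.4+2.1 = 5.5
The minimum is 5.5 km via Eskin - Neston - Orton.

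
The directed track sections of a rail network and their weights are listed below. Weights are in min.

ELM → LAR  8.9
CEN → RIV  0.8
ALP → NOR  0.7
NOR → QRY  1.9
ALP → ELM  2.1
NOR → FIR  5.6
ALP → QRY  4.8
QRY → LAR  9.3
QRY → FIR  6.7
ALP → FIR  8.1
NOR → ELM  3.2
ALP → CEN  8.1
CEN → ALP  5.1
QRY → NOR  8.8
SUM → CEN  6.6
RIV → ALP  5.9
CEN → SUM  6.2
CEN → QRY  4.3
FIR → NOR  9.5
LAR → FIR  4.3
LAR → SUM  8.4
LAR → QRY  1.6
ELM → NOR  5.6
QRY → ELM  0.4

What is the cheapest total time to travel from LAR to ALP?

20.1 min

Candidate routes:
LAR → SUM → CEN → ALP: 8.4+6.6+5.1 = 20.1
LAR → SUM → CEN → RIV → ALP: 8.4+6.6+0.8+5.9 = 21.7
The minimum is 20.1 min via LAR → SUM → CEN → ALP.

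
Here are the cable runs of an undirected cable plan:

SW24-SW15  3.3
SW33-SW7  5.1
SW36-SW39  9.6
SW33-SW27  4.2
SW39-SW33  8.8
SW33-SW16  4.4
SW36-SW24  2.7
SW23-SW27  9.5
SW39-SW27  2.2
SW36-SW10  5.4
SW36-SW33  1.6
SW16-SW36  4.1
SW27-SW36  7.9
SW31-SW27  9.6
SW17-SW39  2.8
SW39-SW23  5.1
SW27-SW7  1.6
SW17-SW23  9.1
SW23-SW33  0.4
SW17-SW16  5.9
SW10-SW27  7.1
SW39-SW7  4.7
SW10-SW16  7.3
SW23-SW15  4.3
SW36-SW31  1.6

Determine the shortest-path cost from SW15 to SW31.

7.6

Enumerating some paths:
SW15–SW23–SW33–SW16–SW36–SW31: 4.3+0.4+4.4+4.1+1.6 = 14.8
SW15–SW24–SW36–SW31: 3.3+2.7+1.6 = 7.6
SW15–SW23–SW33–SW36–SW31: 4.3+0.4+1.6+1.6 = 7.9
The minimum is 7.6 via SW15–SW24–SW36–SW31.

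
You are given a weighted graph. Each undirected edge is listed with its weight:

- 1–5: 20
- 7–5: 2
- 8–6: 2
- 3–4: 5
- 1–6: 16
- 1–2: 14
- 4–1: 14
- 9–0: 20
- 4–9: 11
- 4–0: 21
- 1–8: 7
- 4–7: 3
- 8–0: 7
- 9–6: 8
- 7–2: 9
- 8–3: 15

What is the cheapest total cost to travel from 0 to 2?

Running Dijkstra from 0:
0: 0
8: 7  (via 0)
6: 9  (via 8)
1: 14  (via 8)
9: 17  (via 6)
4: 21  (via 0)
3: 22  (via 8)
7: 24  (via 4)
5: 26  (via 7)
2: 28  (via 1)
Shortest route: 0 → 8 → 1 → 2 = 28.

28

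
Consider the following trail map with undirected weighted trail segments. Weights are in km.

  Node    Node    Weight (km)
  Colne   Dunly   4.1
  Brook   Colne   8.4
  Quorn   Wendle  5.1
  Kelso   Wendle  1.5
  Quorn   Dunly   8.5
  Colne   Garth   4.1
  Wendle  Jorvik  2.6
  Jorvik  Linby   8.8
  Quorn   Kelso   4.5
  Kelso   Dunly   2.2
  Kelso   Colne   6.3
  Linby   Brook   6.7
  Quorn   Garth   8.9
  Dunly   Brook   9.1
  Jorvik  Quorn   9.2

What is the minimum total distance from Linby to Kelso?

Shortest distances from Linby:
Linby: 0
Brook: 6.7  (via Linby)
Jorvik: 8.8  (via Linby)
Wendle: 11.4  (via Jorvik)
Kelso: 12.9  (via Wendle)
Shortest route: Linby → Jorvik → Wendle → Kelso = 12.9 km.

12.9 km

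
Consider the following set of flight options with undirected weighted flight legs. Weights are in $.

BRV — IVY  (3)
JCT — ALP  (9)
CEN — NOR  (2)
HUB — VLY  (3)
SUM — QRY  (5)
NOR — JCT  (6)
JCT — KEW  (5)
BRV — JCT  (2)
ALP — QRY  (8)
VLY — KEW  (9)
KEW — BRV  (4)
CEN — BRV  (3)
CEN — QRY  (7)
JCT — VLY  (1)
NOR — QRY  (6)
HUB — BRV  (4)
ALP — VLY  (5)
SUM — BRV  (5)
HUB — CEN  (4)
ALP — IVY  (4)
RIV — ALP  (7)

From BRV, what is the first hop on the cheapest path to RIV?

Candidate routes:
BRV - IVY - ALP - RIV: 3+4+7 = 14
BRV - HUB - VLY - ALP - RIV: 4+3+5+7 = 19
BRV - JCT - ALP - RIV: 2+9+7 = 18
BRV - JCT - VLY - ALP - RIV: 2+1+5+7 = 15
The minimum is $14 via BRV - IVY - ALP - RIV.
So from BRV the first move is to IVY.

IVY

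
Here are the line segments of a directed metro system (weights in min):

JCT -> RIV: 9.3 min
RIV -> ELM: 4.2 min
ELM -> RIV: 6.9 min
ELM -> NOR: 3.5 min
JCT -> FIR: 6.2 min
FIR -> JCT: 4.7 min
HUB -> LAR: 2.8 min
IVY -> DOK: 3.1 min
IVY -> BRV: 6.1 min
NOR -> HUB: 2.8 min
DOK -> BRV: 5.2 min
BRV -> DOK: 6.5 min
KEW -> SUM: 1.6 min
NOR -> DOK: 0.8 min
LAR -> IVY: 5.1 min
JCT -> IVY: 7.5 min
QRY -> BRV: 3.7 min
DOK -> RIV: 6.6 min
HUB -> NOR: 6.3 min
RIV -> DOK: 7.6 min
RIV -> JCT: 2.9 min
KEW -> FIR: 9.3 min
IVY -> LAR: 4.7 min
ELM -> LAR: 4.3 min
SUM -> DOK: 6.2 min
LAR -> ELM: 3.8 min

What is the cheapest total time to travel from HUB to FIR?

22.6 min

Running Dijkstra from HUB:
HUB: 0
LAR: 2.8  (via HUB)
NOR: 6.3  (via HUB)
ELM: 6.6  (via LAR)
DOK: 7.1  (via NOR)
IVY: 7.9  (via LAR)
BRV: 12.3  (via DOK)
RIV: 13.5  (via ELM)
JCT: 16.4  (via RIV)
FIR: 22.6  (via JCT)
Shortest route: HUB → LAR → ELM → RIV → JCT → FIR = 22.6 min.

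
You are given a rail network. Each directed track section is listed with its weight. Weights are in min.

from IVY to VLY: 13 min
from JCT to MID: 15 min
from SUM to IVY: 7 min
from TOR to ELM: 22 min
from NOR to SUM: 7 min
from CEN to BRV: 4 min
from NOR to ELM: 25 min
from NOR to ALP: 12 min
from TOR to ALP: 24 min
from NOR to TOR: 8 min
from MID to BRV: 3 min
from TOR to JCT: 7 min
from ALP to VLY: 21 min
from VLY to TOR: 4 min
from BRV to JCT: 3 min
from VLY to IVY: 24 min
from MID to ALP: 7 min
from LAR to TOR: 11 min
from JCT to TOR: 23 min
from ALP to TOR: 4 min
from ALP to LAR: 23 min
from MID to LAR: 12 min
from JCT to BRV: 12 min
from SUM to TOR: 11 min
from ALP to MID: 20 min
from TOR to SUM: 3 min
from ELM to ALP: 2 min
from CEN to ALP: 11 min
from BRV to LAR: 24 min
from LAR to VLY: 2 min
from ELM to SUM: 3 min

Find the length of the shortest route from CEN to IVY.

25 min

Compare a few routes:
CEN - BRV - JCT - TOR - SUM - IVY: 4+3+23+3+7 = 40
CEN - BRV - LAR - VLY - TOR - SUM - IVY: 4+24+2+4+3+7 = 44
CEN - BRV - JCT - MID - ALP - TOR - SUM - IVY: 4+3+15+7+4+3+7 = 43
CEN - ALP - TOR - SUM - IVY: 11+4+3+7 = 25
The minimum is 25 min via CEN - ALP - TOR - SUM - IVY.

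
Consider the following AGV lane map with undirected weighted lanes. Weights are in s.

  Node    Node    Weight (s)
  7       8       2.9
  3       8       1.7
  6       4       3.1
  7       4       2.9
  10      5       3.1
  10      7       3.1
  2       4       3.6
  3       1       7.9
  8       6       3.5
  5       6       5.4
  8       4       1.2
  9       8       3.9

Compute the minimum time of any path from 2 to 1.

Running Dijkstra from 2:
2: 0
4: 3.6  (via 2)
8: 4.8  (via 4)
3: 6.5  (via 8)
7: 6.5  (via 4)
6: 6.7  (via 4)
9: 8.7  (via 8)
10: 9.6  (via 7)
5: 12.1  (via 6)
1: 14.4  (via 3)
Shortest route: 2 → 4 → 8 → 3 → 1 = 14.4 s.

14.4 s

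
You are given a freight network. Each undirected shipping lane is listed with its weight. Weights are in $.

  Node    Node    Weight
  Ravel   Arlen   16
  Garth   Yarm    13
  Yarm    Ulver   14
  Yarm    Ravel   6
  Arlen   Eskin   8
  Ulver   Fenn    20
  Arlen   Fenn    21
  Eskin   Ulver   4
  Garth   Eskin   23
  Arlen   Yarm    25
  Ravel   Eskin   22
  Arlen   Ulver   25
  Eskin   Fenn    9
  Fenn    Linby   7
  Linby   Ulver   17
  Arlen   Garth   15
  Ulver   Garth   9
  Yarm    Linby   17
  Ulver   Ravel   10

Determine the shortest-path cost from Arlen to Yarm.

$22

Enumerating some paths:
Arlen–Eskin–Ulver–Yarm: 8+4+14 = 26
Arlen–Ravel–Yarm: 16+6 = 22
Arlen–Yarm: 25 = 25
The minimum is $22 via Arlen–Ravel–Yarm.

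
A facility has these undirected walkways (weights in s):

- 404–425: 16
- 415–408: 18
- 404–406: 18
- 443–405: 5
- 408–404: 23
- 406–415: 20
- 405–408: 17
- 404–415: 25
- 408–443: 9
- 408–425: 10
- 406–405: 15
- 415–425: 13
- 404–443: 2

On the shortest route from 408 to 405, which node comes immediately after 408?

Compare a few routes:
408 → 443 → 405: 9+5 = 14
408 → 405: 17 = 17
408 → 404 → 443 → 405: 23+2+5 = 30
Cheapest is 408 → 443 → 405 at 14 s.
So from 408 the first move is to 443.

443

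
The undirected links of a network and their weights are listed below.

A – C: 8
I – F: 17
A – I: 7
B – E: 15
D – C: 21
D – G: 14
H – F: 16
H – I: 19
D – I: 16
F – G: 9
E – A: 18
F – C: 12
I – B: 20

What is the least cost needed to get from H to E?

Candidate routes:
H → F → C → A → E: 16+12+8+18 = 54
H → I → A → E: 19+7+18 = 44
Cheapest is H → I → A → E at 44.

44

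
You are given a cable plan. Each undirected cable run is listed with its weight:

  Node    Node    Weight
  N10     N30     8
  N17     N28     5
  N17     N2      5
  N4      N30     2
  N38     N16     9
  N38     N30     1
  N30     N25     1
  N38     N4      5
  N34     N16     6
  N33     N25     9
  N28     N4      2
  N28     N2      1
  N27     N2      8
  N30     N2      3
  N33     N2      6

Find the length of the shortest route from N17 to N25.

9

Shortest distances from N17:
N17: 0
N28: 5  (via N17)
N2: 5  (via N17)
N4: 7  (via N28)
N30: 8  (via N2)
N25: 9  (via N30)
Shortest route: N17–N2–N30–N25 = 9.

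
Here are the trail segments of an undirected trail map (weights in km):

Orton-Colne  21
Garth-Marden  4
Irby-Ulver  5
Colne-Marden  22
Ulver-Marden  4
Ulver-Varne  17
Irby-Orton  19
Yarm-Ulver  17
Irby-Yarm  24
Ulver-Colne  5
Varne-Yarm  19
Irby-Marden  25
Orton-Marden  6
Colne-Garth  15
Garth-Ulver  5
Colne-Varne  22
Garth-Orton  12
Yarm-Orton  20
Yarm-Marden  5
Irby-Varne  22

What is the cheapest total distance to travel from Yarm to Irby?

Running Dijkstra from Yarm:
Yarm: 0
Marden: 5  (via Yarm)
Ulver: 9  (via Marden)
Garth: 9  (via Marden)
Orton: 11  (via Marden)
Irby: 14  (via Ulver)
Shortest route: Yarm → Marden → Ulver → Irby = 14 km.

14 km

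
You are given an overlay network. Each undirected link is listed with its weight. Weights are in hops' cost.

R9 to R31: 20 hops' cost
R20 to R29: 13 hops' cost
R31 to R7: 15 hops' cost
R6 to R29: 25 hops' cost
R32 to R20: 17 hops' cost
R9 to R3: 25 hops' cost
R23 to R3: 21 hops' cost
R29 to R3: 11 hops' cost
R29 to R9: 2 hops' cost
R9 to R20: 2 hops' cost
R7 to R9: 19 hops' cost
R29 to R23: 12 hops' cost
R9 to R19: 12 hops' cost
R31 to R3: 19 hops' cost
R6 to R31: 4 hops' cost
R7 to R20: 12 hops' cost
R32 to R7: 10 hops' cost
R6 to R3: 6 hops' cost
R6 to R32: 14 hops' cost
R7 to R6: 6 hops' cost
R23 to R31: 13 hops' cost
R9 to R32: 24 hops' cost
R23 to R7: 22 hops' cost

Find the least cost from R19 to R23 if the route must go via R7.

Best R19 to R7: R19–R9–R20–R7 costing 26
Shortest R7→R23: R7–R23 = 22
Total via R7: 26 + 22 = 48 hops' cost.

48 hops' cost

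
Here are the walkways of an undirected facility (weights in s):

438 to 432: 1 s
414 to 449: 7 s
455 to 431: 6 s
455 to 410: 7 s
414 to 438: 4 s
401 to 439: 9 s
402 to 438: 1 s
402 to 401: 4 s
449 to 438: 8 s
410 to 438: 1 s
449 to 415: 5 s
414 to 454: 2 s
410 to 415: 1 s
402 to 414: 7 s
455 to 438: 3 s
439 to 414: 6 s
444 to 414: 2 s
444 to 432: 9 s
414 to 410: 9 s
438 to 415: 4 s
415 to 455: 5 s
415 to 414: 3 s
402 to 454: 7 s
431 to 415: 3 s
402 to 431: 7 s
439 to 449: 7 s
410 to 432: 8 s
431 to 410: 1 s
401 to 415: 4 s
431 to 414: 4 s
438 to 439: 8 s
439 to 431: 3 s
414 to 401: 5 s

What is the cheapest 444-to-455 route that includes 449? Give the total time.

Shortest 444→449: 444 → 414 → 449 = 9
Shortest 449→455: 449 → 415 → 455 = 10
Total via 449: 9 + 10 = 19 s.

19 s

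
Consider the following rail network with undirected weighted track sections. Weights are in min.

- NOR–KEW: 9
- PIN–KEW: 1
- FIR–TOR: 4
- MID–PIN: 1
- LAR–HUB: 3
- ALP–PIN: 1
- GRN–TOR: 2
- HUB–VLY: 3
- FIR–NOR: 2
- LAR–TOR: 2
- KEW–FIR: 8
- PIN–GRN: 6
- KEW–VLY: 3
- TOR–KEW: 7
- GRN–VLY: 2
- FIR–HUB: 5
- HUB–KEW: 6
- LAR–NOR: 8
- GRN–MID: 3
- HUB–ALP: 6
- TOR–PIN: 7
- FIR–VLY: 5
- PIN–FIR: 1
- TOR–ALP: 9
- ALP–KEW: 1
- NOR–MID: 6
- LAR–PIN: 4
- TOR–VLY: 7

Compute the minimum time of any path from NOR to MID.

Compare a few routes:
NOR → FIR → PIN → MID: 2+1+1 = 4
NOR → MID: 6 = 6
The minimum is 4 min via NOR → FIR → PIN → MID.

4 min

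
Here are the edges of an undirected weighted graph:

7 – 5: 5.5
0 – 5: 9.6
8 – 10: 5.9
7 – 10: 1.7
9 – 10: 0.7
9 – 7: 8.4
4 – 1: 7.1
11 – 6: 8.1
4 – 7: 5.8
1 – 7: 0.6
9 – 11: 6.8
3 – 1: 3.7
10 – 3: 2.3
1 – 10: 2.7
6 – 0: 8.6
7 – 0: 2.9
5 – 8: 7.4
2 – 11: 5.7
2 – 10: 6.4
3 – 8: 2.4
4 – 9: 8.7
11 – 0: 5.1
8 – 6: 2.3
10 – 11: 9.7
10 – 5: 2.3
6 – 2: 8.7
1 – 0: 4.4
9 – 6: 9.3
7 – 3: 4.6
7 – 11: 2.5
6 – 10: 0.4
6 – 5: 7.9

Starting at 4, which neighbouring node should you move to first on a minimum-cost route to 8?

7

Candidate routes:
4–9–10–6–8: 8.7+0.7+0.4+2.3 = 12.1
4–7–10–6–8: 5.8+1.7+0.4+2.3 = 10.2
4–7–1–10–6–8: 5.8+0.6+2.7+0.4+2.3 = 11.8
Cheapest is 4–7–10–6–8 at 10.2.
So from 4 the first move is to 7.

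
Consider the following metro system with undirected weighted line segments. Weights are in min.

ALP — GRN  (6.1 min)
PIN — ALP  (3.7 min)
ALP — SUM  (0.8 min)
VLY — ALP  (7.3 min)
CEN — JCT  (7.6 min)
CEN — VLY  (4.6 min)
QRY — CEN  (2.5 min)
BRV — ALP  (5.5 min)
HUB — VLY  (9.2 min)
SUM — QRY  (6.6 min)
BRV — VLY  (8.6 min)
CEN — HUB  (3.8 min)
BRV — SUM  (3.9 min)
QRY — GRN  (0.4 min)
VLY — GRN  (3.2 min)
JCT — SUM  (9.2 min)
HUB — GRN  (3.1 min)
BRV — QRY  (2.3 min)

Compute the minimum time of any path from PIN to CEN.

12.7 min

Running Dijkstra from PIN:
PIN: 0
ALP: 3.7  (via PIN)
SUM: 4.5  (via ALP)
BRV: 8.4  (via SUM)
GRN: 9.8  (via ALP)
QRY: 10.2  (via GRN)
VLY: 11  (via ALP)
CEN: 12.7  (via QRY)
Shortest route: PIN–ALP–GRN–QRY–CEN = 12.7 min.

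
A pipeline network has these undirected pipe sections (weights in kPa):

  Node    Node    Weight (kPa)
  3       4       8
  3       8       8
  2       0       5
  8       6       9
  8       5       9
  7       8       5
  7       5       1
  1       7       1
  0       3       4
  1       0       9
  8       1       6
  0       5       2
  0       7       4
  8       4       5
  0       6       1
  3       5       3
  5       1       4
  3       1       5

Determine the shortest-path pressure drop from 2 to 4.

17 kPa

Compare a few routes:
2–0–3–4: 5+4+8 = 17
2–0–5–7–8–4: 5+2+1+5+5 = 18
2–0–7–8–4: 5+4+5+5 = 19
2–0–5–3–4: 5+2+3+8 = 18
Cheapest is 2–0–3–4 at 17 kPa.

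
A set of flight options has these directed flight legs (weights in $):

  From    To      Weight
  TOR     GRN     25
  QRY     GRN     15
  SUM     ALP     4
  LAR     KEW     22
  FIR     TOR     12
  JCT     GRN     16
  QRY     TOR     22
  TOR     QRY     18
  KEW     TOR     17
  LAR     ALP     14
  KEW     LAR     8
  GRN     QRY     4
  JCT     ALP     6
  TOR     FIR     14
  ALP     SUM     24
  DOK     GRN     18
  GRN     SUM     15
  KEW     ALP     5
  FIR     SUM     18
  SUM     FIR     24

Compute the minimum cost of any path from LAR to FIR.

Running Dijkstra from LAR:
LAR: 0
ALP: 14  (via LAR)
KEW: 22  (via LAR)
SUM: 38  (via ALP)
TOR: 39  (via KEW)
FIR: 53  (via TOR)
Shortest route: LAR–KEW–TOR–FIR = $53.

$53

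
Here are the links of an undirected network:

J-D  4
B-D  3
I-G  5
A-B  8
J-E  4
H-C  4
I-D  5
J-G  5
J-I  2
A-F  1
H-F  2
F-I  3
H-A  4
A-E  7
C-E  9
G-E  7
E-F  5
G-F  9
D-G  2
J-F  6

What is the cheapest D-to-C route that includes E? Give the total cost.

17

Shortest D→E: D–J–E = 8
Best E to C: E–C costing 9
Total via E: 8 + 9 = 17.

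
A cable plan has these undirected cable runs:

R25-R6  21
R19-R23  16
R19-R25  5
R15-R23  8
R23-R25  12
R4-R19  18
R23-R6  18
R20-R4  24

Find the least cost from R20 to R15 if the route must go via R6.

Shortest R20→R6: R20–R4–R19–R25–R6 = 68
Shortest R6→R15: R6–R23–R15 = 26
Total via R6: 68 + 26 = 94.

94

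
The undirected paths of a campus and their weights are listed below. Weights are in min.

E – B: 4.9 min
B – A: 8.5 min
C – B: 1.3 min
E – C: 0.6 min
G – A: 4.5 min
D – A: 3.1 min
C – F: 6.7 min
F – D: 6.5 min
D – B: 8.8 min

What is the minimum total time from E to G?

Shortest distances from E:
E: 0
C: 0.6  (via E)
B: 1.9  (via C)
F: 7.3  (via C)
A: 10.4  (via B)
D: 10.7  (via B)
G: 14.9  (via A)
Shortest route: E–C–B–A–G = 14.9 min.

14.9 min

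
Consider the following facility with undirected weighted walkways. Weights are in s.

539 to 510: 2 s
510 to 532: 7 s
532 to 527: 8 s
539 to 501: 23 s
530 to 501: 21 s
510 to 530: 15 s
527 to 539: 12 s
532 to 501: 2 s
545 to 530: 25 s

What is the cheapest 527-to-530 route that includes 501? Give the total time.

31 s

Shortest 527→501: 527 → 532 → 501 = 10
Shortest 501→530: 501 → 530 = 21
Total via 501: 10 + 21 = 31 s.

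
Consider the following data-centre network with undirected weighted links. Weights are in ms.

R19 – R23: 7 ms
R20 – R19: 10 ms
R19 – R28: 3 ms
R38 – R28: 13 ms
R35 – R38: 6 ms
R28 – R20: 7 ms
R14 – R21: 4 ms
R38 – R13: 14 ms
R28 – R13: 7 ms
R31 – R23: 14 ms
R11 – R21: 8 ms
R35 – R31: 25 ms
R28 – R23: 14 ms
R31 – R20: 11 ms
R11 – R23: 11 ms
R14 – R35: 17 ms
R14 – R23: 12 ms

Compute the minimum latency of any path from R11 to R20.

Settle nodes by increasing distance from R11:
R11: 0
R21: 8  (via R11)
R23: 11  (via R11)
R14: 12  (via R21)
R19: 18  (via R23)
R28: 21  (via R19)
R31: 25  (via R23)
R20: 28  (via R19)
Shortest route: R11 → R23 → R19 → R20 = 28 ms.

28 ms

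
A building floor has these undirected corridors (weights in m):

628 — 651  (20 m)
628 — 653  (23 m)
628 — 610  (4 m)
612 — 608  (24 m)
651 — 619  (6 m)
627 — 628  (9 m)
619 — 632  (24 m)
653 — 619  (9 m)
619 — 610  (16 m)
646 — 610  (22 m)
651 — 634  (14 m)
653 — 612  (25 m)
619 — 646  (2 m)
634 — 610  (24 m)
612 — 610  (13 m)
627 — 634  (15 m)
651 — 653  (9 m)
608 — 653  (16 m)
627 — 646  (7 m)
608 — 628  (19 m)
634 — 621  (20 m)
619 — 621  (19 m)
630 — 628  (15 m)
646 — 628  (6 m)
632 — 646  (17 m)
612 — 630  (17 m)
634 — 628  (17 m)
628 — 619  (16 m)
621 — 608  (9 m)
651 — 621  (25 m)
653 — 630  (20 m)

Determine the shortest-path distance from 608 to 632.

42 m

Shortest distances from 608:
608: 0
621: 9  (via 608)
653: 16  (via 608)
628: 19  (via 608)
610: 23  (via 628)
612: 24  (via 608)
619: 25  (via 653)
646: 25  (via 628)
651: 25  (via 653)
627: 28  (via 628)
634: 29  (via 621)
630: 34  (via 628)
632: 42  (via 646)
Shortest route: 608 → 628 → 646 → 632 = 42 m.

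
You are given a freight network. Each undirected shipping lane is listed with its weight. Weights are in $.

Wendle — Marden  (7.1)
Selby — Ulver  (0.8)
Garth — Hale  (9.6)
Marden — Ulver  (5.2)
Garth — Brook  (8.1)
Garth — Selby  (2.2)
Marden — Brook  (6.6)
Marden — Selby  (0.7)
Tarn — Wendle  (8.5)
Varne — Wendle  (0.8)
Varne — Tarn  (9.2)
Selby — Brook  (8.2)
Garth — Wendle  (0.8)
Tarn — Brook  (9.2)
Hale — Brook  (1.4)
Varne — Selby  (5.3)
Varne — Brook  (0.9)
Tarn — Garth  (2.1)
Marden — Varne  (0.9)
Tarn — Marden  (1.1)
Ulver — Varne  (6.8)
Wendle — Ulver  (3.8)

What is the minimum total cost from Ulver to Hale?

$4.7

Enumerating some paths:
Ulver → Selby → Garth → Wendle → Varne → Brook → Hale: 0.8+2.2+0.8+0.8+0.9+1.4 = 6.9
Ulver → Wendle → Varne → Brook → Hale: 3.8+0.8+0.9+1.4 = 6.9
Ulver → Selby → Marden → Varne → Brook → Hale: 0.8+0.7+0.9+0.9+1.4 = 4.7
The minimum is $4.7 via Ulver → Selby → Marden → Varne → Brook → Hale.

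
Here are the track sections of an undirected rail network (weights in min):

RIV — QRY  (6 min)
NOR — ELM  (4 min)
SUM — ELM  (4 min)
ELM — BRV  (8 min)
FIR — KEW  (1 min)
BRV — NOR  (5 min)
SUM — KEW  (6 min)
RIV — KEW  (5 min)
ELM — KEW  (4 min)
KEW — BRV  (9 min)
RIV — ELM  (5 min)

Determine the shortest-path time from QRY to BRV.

19 min

Compare a few routes:
QRY–RIV–ELM–BRV: 6+5+8 = 19
QRY–RIV–KEW–BRV: 6+5+9 = 20
QRY–RIV–ELM–NOR–BRV: 6+5+4+5 = 20
The minimum is 19 min via QRY–RIV–ELM–BRV.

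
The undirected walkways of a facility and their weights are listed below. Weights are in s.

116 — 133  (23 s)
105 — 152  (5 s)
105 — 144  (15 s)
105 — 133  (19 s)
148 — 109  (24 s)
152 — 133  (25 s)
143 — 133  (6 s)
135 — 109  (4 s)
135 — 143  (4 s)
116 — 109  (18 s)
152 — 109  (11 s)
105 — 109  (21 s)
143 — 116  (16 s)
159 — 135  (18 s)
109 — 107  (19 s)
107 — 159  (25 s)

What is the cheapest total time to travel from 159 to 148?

46 s

Compare a few routes:
159–107–109–148: 25+19+24 = 68
159–135–109–148: 18+4+24 = 46
The minimum is 46 s via 159–135–109–148.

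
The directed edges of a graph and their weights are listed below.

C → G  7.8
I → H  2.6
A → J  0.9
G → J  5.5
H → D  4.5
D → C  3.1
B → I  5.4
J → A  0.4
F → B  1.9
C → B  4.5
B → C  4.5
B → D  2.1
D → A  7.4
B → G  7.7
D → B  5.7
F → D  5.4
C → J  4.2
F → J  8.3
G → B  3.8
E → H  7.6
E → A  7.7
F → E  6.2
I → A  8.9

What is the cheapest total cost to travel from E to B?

17.8

Compare a few routes:
E–H–D–C–B: 7.6+4.5+3.1+4.5 = 19.7
E–H–D–B: 7.6+4.5+5.7 = 17.8
E–H–D–C–G–B: 7.6+4.5+3.1+7.8+3.8 = 26.8
Cheapest is E–H–D–B at 17.8.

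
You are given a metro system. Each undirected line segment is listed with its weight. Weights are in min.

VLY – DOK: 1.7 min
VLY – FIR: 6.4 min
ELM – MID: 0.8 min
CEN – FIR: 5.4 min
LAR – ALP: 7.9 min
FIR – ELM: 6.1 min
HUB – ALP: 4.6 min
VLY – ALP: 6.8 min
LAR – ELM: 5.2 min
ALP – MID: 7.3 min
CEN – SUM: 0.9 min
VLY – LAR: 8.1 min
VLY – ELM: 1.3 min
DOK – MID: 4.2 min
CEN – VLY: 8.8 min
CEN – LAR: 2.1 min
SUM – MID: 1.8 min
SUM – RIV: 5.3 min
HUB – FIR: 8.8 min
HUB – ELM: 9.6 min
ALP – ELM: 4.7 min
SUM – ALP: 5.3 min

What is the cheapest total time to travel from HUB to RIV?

15.2 min

Shortest distances from HUB:
HUB: 0
ALP: 4.6  (via HUB)
FIR: 8.8  (via HUB)
ELM: 9.3  (via ALP)
SUM: 9.9  (via ALP)
MID: 10.1  (via ELM)
VLY: 10.6  (via ELM)
CEN: 10.8  (via SUM)
DOK: 12.3  (via VLY)
LAR: 12.5  (via ALP)
RIV: 15.2  (via SUM)
Shortest route: HUB → ALP → SUM → RIV = 15.2 min.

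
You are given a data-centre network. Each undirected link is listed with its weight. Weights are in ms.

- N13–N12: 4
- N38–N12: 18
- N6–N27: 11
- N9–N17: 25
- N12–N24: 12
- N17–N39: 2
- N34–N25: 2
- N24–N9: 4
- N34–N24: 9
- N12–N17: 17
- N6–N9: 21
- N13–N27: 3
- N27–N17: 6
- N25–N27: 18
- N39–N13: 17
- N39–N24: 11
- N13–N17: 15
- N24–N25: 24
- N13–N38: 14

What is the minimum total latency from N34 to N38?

Compare a few routes:
N34 → N24 → N12 → N13 → N38: 9+12+4+14 = 39
N34 → N24 → N12 → N38: 9+12+18 = 39
N34 → N24 → N39 → N17 → N27 → N13 → N38: 9+11+2+6+3+14 = 45
N34 → N25 → N27 → N13 → N38: 2+18+3+14 = 37
The minimum is 37 ms via N34 → N25 → N27 → N13 → N38.

37 ms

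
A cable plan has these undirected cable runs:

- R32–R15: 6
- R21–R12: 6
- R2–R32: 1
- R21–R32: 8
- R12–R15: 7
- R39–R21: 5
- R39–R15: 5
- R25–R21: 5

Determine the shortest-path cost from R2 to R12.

Candidate routes:
R2 → R32 → R15 → R12: 1+6+7 = 14
R2 → R32 → R21 → R12: 1+8+6 = 15
Cheapest is R2 → R32 → R15 → R12 at 14.

14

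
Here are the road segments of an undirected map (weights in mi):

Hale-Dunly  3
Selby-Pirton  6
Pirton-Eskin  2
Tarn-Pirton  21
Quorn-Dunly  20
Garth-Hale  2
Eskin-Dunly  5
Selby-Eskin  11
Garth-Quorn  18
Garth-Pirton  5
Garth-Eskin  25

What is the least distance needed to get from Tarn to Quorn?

44 mi

Shortest distances from Tarn:
Tarn: 0
Pirton: 21  (via Tarn)
Eskin: 23  (via Pirton)
Garth: 26  (via Pirton)
Selby: 27  (via Pirton)
Hale: 28  (via Garth)
Dunly: 28  (via Eskin)
Quorn: 44  (via Garth)
Shortest route: Tarn → Pirton → Garth → Quorn = 44 mi.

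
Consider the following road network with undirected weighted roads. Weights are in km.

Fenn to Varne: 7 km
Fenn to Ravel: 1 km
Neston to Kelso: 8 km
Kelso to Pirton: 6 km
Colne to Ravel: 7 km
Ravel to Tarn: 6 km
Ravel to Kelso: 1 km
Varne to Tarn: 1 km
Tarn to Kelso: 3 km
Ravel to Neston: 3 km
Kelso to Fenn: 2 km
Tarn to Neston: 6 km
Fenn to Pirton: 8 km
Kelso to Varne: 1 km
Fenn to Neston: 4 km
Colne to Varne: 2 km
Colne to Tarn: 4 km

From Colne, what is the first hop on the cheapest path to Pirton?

Varne

Enumerating some paths:
Colne–Tarn–Kelso–Pirton: 4+3+6 = 13
Colne–Varne–Kelso–Pirton: 2+1+6 = 9
Colne–Varne–Tarn–Kelso–Pirton: 2+1+3+6 = 12
Colne–Tarn–Varne–Kelso–Pirton: 4+1+1+6 = 12
The minimum is 9 km via Colne–Varne–Kelso–Pirton.
So from Colne the first move is to Varne.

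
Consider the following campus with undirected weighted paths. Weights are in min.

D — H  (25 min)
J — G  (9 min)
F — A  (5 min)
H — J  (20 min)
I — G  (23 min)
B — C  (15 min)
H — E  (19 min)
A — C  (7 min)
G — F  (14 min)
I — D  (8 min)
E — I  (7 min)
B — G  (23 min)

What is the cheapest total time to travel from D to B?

Enumerating some paths:
D - I - G - B: 8+23+23 = 54
D - I - G - F - A - C - B: 8+23+14+5+7+15 = 72
The minimum is 54 min via D - I - G - B.

54 min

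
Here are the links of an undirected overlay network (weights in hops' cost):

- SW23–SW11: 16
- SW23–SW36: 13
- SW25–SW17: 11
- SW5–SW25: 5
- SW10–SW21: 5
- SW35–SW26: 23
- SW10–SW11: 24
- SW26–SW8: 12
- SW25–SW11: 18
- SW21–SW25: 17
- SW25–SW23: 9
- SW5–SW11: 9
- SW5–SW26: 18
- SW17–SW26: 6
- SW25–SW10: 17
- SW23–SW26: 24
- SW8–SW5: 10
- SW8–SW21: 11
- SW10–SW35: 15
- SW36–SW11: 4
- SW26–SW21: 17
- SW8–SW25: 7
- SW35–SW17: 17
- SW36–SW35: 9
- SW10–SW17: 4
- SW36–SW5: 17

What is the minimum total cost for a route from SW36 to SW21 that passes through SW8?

Best SW36 to SW8: SW36 → SW11 → SW5 → SW8 costing 23
Best SW8 to SW21: SW8 → SW21 costing 11
Total via SW8: 23 + 11 = 34 hops' cost.

34 hops' cost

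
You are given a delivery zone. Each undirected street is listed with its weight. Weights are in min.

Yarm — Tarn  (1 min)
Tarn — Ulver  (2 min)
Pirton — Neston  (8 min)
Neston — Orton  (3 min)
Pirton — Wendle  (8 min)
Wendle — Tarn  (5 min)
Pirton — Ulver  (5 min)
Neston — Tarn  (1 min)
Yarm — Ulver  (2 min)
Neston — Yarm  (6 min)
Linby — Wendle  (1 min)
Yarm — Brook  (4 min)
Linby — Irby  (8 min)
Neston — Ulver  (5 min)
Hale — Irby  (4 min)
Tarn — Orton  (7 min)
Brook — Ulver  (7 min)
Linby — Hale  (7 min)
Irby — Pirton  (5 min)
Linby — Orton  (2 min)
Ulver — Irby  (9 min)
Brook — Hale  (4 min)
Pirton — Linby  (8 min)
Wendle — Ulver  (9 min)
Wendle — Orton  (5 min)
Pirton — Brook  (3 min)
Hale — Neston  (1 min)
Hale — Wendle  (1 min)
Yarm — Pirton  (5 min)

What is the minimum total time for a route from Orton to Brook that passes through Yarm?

Shortest Orton→Yarm: Orton → Neston → Tarn → Yarm = 5
Shortest Yarm→Brook: Yarm → Brook = 4
Total via Yarm: 5 + 4 = 9 min.

9 min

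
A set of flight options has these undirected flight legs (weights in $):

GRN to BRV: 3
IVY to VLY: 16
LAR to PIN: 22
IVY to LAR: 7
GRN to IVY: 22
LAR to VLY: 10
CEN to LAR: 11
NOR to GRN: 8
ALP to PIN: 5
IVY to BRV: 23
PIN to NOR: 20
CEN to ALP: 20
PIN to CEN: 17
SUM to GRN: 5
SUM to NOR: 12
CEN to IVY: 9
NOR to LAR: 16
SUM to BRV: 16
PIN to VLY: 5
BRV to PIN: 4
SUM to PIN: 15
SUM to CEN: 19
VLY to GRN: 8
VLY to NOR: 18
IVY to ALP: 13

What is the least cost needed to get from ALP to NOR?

$20

Shortest distances from ALP:
ALP: 0
PIN: 5  (via ALP)
BRV: 9  (via PIN)
VLY: 10  (via PIN)
GRN: 12  (via BRV)
IVY: 13  (via ALP)
SUM: 17  (via GRN)
LAR: 20  (via VLY)
NOR: 20  (via GRN)
Shortest route: ALP–PIN–BRV–GRN–NOR = $20.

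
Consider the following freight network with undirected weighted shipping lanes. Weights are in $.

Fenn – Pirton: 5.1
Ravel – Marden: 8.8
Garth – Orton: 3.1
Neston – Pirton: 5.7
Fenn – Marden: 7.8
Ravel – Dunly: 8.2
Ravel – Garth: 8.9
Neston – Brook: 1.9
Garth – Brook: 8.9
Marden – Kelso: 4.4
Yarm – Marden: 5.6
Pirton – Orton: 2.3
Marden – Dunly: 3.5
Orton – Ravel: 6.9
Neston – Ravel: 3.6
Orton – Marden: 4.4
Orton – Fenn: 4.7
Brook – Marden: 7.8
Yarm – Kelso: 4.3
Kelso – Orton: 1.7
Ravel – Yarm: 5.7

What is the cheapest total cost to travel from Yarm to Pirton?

$8.3

Enumerating some paths:
Yarm → Marden → Kelso → Orton → Pirton: 5.6+4.4+1.7+2.3 = 14
Yarm → Kelso → Orton → Pirton: 4.3+1.7+2.3 = 8.3
Yarm → Marden → Orton → Pirton: 5.6+4.4+2.3 = 12.3
The minimum is $8.3 via Yarm → Kelso → Orton → Pirton.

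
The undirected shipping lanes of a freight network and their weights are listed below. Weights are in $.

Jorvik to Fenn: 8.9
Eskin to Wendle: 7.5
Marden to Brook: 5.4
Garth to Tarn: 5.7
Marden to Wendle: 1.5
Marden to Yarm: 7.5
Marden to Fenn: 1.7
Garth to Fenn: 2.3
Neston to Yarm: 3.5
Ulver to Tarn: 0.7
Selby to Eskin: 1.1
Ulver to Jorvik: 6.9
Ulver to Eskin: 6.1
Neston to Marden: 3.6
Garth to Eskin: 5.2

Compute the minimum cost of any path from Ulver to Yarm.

Settle nodes by increasing distance from Ulver:
Ulver: 0
Tarn: 0.7  (via Ulver)
Eskin: 6.1  (via Ulver)
Garth: 6.4  (via Tarn)
Jorvik: 6.9  (via Ulver)
Selby: 7.2  (via Eskin)
Fenn: 8.7  (via Garth)
Marden: 10.4  (via Fenn)
Wendle: 11.9  (via Marden)
Neston: 14  (via Marden)
Brook: 15.8  (via Marden)
Yarm: 17.5  (via Neston)
Shortest route: Ulver–Tarn–Garth–Fenn–Marden–Neston–Yarm = $17.5.

$17.5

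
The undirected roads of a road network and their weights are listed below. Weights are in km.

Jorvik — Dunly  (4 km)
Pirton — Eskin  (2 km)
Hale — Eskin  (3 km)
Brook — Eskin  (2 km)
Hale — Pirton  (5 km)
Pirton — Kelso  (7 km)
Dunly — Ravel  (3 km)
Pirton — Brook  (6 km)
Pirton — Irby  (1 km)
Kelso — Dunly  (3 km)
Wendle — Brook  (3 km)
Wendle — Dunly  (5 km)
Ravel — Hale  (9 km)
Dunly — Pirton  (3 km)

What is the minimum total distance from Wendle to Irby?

Enumerating some paths:
Wendle–Dunly–Pirton–Irby: 5+3+1 = 9
Wendle–Brook–Eskin–Pirton–Irby: 3+2+2+1 = 8
The minimum is 8 km via Wendle–Brook–Eskin–Pirton–Irby.

8 km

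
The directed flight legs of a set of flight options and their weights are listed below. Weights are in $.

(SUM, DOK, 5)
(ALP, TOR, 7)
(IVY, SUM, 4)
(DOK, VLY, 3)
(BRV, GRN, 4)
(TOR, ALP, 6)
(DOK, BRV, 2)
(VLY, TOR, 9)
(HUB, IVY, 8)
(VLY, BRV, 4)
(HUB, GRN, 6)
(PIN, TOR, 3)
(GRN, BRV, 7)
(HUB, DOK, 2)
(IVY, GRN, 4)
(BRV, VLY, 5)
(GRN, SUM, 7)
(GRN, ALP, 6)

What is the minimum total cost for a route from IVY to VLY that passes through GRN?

Shortest IVY→GRN: IVY–GRN = 4
Best GRN to VLY: GRN–BRV–VLY costing 12
Total via GRN: 4 + 12 = $16.

$16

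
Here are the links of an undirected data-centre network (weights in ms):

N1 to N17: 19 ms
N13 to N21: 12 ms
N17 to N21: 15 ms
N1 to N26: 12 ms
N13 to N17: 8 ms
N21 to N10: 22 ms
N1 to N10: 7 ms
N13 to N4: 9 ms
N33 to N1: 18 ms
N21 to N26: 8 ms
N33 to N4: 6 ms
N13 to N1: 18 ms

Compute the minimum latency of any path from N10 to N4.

31 ms

Candidate routes:
N10 → N1 → N13 → N4: 7+18+9 = 34
N10 → N1 → N17 → N13 → N4: 7+19+8+9 = 43
N10 → N21 → N13 → N4: 22+12+9 = 43
N10 → N1 → N33 → N4: 7+18+6 = 31
Cheapest is N10 → N1 → N33 → N4 at 31 ms.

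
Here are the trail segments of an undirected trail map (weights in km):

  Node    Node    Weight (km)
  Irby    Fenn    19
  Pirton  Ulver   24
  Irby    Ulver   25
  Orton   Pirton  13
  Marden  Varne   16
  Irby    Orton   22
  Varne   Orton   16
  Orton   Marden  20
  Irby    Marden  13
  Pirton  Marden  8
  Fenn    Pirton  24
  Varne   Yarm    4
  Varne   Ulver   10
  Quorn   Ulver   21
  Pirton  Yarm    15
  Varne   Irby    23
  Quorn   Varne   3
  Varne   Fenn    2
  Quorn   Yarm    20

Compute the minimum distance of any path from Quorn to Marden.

19 km

Compare a few routes:
Quorn → Varne → Marden: 3+16 = 19
Quorn → Varne → Fenn → Irby → Marden: 3+2+19+13 = 37
Quorn → Varne → Yarm → Pirton → Marden: 3+4+15+8 = 30
Quorn → Varne → Fenn → Pirton → Marden: 3+2+24+8 = 37
Cheapest is Quorn → Varne → Marden at 19 km.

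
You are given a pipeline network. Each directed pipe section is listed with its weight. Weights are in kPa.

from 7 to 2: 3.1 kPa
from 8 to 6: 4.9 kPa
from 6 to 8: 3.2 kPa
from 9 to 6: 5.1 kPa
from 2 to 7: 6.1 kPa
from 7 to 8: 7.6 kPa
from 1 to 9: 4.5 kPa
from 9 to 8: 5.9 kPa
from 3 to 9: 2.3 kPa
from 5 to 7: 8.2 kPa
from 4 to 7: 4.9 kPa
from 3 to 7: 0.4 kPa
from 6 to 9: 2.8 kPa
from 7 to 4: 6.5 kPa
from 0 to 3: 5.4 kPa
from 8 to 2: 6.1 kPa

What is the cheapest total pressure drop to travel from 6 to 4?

21.9 kPa

Enumerating some paths:
6 → 8 → 2 → 7 → 4: 3.2+6.1+6.1+6.5 = 21.9
6 → 9 → 8 → 2 → 7 → 4: 2.8+5.9+6.1+6.1+6.5 = 27.4
The minimum is 21.9 kPa via 6 → 8 → 2 → 7 → 4.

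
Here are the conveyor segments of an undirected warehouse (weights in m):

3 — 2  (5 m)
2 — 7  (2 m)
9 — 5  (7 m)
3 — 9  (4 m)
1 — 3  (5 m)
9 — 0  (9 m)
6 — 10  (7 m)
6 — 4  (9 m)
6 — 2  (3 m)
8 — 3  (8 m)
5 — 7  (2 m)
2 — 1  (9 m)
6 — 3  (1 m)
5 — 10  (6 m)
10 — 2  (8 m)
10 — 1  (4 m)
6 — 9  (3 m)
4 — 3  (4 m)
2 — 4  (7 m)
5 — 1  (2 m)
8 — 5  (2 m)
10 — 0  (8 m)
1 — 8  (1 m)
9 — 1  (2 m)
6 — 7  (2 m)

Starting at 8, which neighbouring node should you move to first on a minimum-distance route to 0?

1

Enumerating some paths:
8 - 1 - 10 - 0: 1+4+8 = 13
8 - 1 - 9 - 0: 1+2+9 = 12
Cheapest is 8 - 1 - 9 - 0 at 12 m.
So from 8 the first move is to 1.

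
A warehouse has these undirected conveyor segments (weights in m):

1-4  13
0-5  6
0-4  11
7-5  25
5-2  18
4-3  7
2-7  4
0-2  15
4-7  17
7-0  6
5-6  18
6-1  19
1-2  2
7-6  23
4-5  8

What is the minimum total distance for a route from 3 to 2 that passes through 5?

Shortest 3→5: 3 → 4 → 5 = 15
Best 5 to 2: 5 → 0 → 7 → 2 costing 16
Total via 5: 15 + 16 = 31 m.

31 m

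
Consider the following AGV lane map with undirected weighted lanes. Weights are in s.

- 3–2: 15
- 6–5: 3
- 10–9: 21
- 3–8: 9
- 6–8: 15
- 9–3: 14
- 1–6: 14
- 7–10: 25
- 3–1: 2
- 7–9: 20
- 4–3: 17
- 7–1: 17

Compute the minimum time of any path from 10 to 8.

Running Dijkstra from 10:
10: 0
9: 21  (via 10)
7: 25  (via 10)
3: 35  (via 9)
1: 37  (via 3)
8: 44  (via 3)
Shortest route: 10–9–3–8 = 44 s.

44 s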